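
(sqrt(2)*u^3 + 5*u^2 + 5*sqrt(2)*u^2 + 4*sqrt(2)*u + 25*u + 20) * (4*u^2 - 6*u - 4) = 4*sqrt(2)*u^5 + 14*sqrt(2)*u^4 + 20*u^4 - 18*sqrt(2)*u^3 + 70*u^3 - 90*u^2 - 44*sqrt(2)*u^2 - 220*u - 16*sqrt(2)*u - 80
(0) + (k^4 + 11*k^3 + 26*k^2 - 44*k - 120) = k^4 + 11*k^3 + 26*k^2 - 44*k - 120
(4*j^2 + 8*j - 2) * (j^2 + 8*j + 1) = 4*j^4 + 40*j^3 + 66*j^2 - 8*j - 2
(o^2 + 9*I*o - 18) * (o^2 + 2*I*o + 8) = o^4 + 11*I*o^3 - 28*o^2 + 36*I*o - 144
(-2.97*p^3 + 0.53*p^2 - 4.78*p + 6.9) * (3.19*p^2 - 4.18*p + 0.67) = -9.4743*p^5 + 14.1053*p^4 - 19.4535*p^3 + 42.3465*p^2 - 32.0446*p + 4.623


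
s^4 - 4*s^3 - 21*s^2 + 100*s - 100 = (s - 5)*(s - 2)^2*(s + 5)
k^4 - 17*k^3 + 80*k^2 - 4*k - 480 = (k - 8)*(k - 6)*(k - 5)*(k + 2)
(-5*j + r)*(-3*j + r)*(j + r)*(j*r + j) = 15*j^4*r + 15*j^4 + 7*j^3*r^2 + 7*j^3*r - 7*j^2*r^3 - 7*j^2*r^2 + j*r^4 + j*r^3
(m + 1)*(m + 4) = m^2 + 5*m + 4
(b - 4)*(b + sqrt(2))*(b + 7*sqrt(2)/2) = b^3 - 4*b^2 + 9*sqrt(2)*b^2/2 - 18*sqrt(2)*b + 7*b - 28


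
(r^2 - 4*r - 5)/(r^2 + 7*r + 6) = (r - 5)/(r + 6)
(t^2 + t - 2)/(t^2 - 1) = (t + 2)/(t + 1)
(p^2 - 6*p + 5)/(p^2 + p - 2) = (p - 5)/(p + 2)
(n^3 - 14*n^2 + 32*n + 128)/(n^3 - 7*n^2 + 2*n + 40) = (n^2 - 16*n + 64)/(n^2 - 9*n + 20)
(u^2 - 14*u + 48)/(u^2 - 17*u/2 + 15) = 2*(u - 8)/(2*u - 5)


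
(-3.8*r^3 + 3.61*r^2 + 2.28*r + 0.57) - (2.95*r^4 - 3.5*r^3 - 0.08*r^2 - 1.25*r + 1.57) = -2.95*r^4 - 0.3*r^3 + 3.69*r^2 + 3.53*r - 1.0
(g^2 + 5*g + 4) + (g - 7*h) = g^2 + 6*g - 7*h + 4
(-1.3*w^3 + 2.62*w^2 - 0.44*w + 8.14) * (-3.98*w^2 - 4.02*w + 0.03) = 5.174*w^5 - 5.2016*w^4 - 8.8202*w^3 - 30.5498*w^2 - 32.736*w + 0.2442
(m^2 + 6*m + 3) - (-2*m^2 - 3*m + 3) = 3*m^2 + 9*m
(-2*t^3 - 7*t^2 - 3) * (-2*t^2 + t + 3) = 4*t^5 + 12*t^4 - 13*t^3 - 15*t^2 - 3*t - 9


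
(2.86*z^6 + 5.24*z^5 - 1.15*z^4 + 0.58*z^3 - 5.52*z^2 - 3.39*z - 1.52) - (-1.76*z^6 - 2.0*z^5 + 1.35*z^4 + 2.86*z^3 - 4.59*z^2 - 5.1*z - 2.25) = 4.62*z^6 + 7.24*z^5 - 2.5*z^4 - 2.28*z^3 - 0.93*z^2 + 1.71*z + 0.73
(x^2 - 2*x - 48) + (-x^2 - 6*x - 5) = -8*x - 53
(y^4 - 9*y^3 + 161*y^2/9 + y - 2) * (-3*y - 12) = -3*y^5 + 15*y^4 + 163*y^3/3 - 653*y^2/3 - 6*y + 24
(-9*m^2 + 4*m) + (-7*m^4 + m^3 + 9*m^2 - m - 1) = -7*m^4 + m^3 + 3*m - 1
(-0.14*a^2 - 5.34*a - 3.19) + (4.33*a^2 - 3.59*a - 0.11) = 4.19*a^2 - 8.93*a - 3.3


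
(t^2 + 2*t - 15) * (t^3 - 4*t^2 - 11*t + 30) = t^5 - 2*t^4 - 34*t^3 + 68*t^2 + 225*t - 450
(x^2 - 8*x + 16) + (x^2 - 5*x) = 2*x^2 - 13*x + 16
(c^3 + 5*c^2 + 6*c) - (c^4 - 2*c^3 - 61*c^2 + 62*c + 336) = -c^4 + 3*c^3 + 66*c^2 - 56*c - 336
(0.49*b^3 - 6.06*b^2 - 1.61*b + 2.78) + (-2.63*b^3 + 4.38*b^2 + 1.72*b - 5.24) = -2.14*b^3 - 1.68*b^2 + 0.11*b - 2.46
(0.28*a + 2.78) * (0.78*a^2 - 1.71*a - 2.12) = 0.2184*a^3 + 1.6896*a^2 - 5.3474*a - 5.8936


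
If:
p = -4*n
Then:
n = -p/4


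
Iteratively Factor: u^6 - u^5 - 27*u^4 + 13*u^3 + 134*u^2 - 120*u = (u - 2)*(u^5 + u^4 - 25*u^3 - 37*u^2 + 60*u) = (u - 2)*(u + 3)*(u^4 - 2*u^3 - 19*u^2 + 20*u) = (u - 5)*(u - 2)*(u + 3)*(u^3 + 3*u^2 - 4*u) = (u - 5)*(u - 2)*(u - 1)*(u + 3)*(u^2 + 4*u) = u*(u - 5)*(u - 2)*(u - 1)*(u + 3)*(u + 4)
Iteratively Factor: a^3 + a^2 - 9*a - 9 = (a - 3)*(a^2 + 4*a + 3) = (a - 3)*(a + 1)*(a + 3)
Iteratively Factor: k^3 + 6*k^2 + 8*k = (k + 4)*(k^2 + 2*k) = k*(k + 4)*(k + 2)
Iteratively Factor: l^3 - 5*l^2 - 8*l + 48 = (l - 4)*(l^2 - l - 12) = (l - 4)*(l + 3)*(l - 4)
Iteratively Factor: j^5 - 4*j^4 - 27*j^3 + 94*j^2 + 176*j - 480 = (j - 2)*(j^4 - 2*j^3 - 31*j^2 + 32*j + 240) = (j - 2)*(j + 4)*(j^3 - 6*j^2 - 7*j + 60) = (j - 5)*(j - 2)*(j + 4)*(j^2 - j - 12) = (j - 5)*(j - 4)*(j - 2)*(j + 4)*(j + 3)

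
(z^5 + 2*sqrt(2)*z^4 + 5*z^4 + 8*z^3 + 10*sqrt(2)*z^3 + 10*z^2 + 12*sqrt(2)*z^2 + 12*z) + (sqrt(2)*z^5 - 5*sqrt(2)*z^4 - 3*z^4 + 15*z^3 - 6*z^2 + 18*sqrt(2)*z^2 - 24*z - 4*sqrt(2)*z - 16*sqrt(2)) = z^5 + sqrt(2)*z^5 - 3*sqrt(2)*z^4 + 2*z^4 + 10*sqrt(2)*z^3 + 23*z^3 + 4*z^2 + 30*sqrt(2)*z^2 - 12*z - 4*sqrt(2)*z - 16*sqrt(2)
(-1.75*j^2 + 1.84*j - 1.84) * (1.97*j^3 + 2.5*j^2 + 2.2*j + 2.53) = -3.4475*j^5 - 0.7502*j^4 - 2.8748*j^3 - 4.9795*j^2 + 0.607199999999999*j - 4.6552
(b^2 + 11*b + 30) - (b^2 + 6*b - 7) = 5*b + 37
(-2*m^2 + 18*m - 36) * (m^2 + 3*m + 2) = -2*m^4 + 12*m^3 + 14*m^2 - 72*m - 72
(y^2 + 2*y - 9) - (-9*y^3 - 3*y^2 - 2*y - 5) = 9*y^3 + 4*y^2 + 4*y - 4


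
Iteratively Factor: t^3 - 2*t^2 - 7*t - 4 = (t - 4)*(t^2 + 2*t + 1) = (t - 4)*(t + 1)*(t + 1)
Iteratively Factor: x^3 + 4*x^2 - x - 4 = (x + 4)*(x^2 - 1) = (x - 1)*(x + 4)*(x + 1)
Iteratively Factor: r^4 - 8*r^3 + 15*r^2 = (r)*(r^3 - 8*r^2 + 15*r) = r*(r - 3)*(r^2 - 5*r) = r*(r - 5)*(r - 3)*(r)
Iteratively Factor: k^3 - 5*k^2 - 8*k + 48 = (k - 4)*(k^2 - k - 12) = (k - 4)*(k + 3)*(k - 4)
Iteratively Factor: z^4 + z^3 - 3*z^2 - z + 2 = (z - 1)*(z^3 + 2*z^2 - z - 2) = (z - 1)*(z + 2)*(z^2 - 1) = (z - 1)^2*(z + 2)*(z + 1)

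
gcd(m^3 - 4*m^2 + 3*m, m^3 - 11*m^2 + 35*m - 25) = m - 1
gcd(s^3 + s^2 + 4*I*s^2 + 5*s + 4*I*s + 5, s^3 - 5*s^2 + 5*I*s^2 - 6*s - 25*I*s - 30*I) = s^2 + s*(1 + 5*I) + 5*I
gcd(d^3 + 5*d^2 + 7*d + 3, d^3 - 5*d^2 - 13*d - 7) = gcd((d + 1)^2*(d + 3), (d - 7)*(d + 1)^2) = d^2 + 2*d + 1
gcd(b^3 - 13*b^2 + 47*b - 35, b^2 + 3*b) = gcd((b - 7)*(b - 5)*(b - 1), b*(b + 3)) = 1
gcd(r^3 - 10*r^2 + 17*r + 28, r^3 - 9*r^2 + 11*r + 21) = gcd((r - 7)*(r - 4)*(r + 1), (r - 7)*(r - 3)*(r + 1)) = r^2 - 6*r - 7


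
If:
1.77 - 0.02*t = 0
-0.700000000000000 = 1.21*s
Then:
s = -0.58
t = 88.50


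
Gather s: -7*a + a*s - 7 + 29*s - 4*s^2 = -7*a - 4*s^2 + s*(a + 29) - 7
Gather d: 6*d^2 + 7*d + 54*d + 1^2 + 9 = 6*d^2 + 61*d + 10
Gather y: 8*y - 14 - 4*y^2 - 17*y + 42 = -4*y^2 - 9*y + 28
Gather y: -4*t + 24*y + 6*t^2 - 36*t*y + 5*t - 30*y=6*t^2 + t + y*(-36*t - 6)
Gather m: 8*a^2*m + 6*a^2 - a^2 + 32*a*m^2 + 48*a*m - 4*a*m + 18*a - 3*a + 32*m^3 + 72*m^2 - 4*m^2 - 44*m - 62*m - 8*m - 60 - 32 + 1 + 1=5*a^2 + 15*a + 32*m^3 + m^2*(32*a + 68) + m*(8*a^2 + 44*a - 114) - 90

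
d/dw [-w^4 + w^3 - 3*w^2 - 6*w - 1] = -4*w^3 + 3*w^2 - 6*w - 6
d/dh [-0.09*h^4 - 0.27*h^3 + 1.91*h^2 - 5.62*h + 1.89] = -0.36*h^3 - 0.81*h^2 + 3.82*h - 5.62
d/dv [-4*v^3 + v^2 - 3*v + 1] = -12*v^2 + 2*v - 3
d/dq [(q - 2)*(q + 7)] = 2*q + 5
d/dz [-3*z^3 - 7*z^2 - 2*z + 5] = -9*z^2 - 14*z - 2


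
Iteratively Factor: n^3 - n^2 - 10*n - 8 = (n + 2)*(n^2 - 3*n - 4) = (n + 1)*(n + 2)*(n - 4)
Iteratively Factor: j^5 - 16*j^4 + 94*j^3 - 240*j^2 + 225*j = (j - 5)*(j^4 - 11*j^3 + 39*j^2 - 45*j) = (j - 5)*(j - 3)*(j^3 - 8*j^2 + 15*j) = (j - 5)^2*(j - 3)*(j^2 - 3*j) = (j - 5)^2*(j - 3)^2*(j)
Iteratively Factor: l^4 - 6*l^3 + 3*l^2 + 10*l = (l)*(l^3 - 6*l^2 + 3*l + 10) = l*(l + 1)*(l^2 - 7*l + 10) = l*(l - 5)*(l + 1)*(l - 2)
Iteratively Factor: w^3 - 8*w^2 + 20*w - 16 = (w - 2)*(w^2 - 6*w + 8) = (w - 2)^2*(w - 4)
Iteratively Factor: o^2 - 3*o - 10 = (o + 2)*(o - 5)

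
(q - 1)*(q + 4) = q^2 + 3*q - 4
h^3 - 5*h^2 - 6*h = h*(h - 6)*(h + 1)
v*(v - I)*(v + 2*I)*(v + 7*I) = v^4 + 8*I*v^3 - 5*v^2 + 14*I*v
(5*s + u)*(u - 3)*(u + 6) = 5*s*u^2 + 15*s*u - 90*s + u^3 + 3*u^2 - 18*u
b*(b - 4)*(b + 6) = b^3 + 2*b^2 - 24*b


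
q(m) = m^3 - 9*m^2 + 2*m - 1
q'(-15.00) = 947.00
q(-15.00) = -5431.00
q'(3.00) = -25.00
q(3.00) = -49.00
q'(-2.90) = 79.43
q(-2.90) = -106.88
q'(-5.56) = 194.82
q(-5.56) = -462.22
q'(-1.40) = 33.08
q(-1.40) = -24.18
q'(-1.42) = 33.61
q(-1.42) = -24.85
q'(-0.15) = 4.77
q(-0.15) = -1.51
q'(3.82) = -22.98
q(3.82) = -68.95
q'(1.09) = -14.06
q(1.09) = -8.22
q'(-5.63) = 198.43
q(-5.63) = -475.99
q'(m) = 3*m^2 - 18*m + 2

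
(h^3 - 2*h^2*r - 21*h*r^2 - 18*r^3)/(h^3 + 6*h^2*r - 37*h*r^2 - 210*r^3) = (h^2 + 4*h*r + 3*r^2)/(h^2 + 12*h*r + 35*r^2)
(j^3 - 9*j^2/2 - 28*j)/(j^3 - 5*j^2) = (j^2 - 9*j/2 - 28)/(j*(j - 5))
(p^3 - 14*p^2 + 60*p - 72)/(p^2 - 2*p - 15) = (-p^3 + 14*p^2 - 60*p + 72)/(-p^2 + 2*p + 15)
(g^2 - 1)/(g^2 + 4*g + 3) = (g - 1)/(g + 3)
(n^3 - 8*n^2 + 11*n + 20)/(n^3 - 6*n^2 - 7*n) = (n^2 - 9*n + 20)/(n*(n - 7))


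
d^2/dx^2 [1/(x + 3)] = 2/(x + 3)^3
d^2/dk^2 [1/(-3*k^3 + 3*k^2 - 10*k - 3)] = 2*(3*(3*k - 1)*(3*k^3 - 3*k^2 + 10*k + 3) - (9*k^2 - 6*k + 10)^2)/(3*k^3 - 3*k^2 + 10*k + 3)^3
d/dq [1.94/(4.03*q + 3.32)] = -7.8182/(4.03*q + 3.32)^2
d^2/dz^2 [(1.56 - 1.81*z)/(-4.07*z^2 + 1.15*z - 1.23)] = ((16.8614 - 44.2002*z)*(4.07*z^2 - 1.15*z + 1.23) + (1.81*z - 1.56)*(8.14*z - 1.15)*(16.28*z - 2.3))/(4.07*z^2 - 1.15*z + 1.23)^3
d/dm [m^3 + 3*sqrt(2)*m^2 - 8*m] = 3*m^2 + 6*sqrt(2)*m - 8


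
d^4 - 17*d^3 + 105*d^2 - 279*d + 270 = (d - 6)*(d - 5)*(d - 3)^2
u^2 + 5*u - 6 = (u - 1)*(u + 6)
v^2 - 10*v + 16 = (v - 8)*(v - 2)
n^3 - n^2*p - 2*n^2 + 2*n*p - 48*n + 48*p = (n - 8)*(n + 6)*(n - p)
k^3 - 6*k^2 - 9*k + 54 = (k - 6)*(k - 3)*(k + 3)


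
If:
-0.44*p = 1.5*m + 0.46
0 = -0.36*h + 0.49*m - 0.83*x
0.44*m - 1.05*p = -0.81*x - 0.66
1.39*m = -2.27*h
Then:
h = 0.23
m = -0.37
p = 0.23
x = -0.32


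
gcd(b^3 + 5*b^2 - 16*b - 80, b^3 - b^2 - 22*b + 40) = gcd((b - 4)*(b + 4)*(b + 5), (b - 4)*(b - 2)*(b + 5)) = b^2 + b - 20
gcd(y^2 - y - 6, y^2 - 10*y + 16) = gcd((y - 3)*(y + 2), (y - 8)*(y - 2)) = 1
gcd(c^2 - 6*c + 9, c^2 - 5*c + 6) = c - 3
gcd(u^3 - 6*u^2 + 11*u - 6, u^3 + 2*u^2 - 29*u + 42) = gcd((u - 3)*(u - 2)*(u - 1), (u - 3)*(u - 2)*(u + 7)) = u^2 - 5*u + 6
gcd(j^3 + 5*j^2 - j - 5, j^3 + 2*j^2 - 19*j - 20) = j^2 + 6*j + 5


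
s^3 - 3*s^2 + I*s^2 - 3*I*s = s*(s - 3)*(s + I)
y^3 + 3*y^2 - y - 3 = (y - 1)*(y + 1)*(y + 3)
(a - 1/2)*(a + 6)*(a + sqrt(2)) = a^3 + sqrt(2)*a^2 + 11*a^2/2 - 3*a + 11*sqrt(2)*a/2 - 3*sqrt(2)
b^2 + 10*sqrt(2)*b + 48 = (b + 4*sqrt(2))*(b + 6*sqrt(2))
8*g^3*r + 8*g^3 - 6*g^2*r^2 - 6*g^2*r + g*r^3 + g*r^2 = (-4*g + r)*(-2*g + r)*(g*r + g)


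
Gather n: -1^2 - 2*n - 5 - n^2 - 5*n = -n^2 - 7*n - 6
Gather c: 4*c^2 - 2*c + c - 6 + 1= 4*c^2 - c - 5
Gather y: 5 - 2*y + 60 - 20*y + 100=165 - 22*y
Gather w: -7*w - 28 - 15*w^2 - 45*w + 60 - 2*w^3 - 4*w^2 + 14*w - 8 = -2*w^3 - 19*w^2 - 38*w + 24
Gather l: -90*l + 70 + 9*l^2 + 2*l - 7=9*l^2 - 88*l + 63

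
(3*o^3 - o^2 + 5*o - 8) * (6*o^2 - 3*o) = 18*o^5 - 15*o^4 + 33*o^3 - 63*o^2 + 24*o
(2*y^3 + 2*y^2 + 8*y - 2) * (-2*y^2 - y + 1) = -4*y^5 - 6*y^4 - 16*y^3 - 2*y^2 + 10*y - 2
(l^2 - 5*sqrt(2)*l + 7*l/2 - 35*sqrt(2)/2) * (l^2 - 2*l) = l^4 - 5*sqrt(2)*l^3 + 3*l^3/2 - 15*sqrt(2)*l^2/2 - 7*l^2 + 35*sqrt(2)*l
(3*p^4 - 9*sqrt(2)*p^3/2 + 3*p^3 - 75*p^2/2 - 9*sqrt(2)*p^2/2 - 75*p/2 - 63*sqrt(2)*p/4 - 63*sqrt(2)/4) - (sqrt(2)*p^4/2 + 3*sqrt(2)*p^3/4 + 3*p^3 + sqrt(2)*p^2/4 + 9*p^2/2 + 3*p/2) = -sqrt(2)*p^4/2 + 3*p^4 - 21*sqrt(2)*p^3/4 - 42*p^2 - 19*sqrt(2)*p^2/4 - 39*p - 63*sqrt(2)*p/4 - 63*sqrt(2)/4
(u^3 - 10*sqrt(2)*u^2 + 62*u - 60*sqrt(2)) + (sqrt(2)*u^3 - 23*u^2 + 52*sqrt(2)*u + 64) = u^3 + sqrt(2)*u^3 - 23*u^2 - 10*sqrt(2)*u^2 + 62*u + 52*sqrt(2)*u - 60*sqrt(2) + 64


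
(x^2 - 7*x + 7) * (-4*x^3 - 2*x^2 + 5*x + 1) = -4*x^5 + 26*x^4 - 9*x^3 - 48*x^2 + 28*x + 7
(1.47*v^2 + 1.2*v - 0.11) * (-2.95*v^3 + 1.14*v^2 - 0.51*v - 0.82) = -4.3365*v^5 - 1.8642*v^4 + 0.9428*v^3 - 1.9428*v^2 - 0.9279*v + 0.0902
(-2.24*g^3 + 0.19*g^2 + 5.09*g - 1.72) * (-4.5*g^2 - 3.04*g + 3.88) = 10.08*g^5 + 5.9546*g^4 - 32.1738*g^3 - 6.9964*g^2 + 24.978*g - 6.6736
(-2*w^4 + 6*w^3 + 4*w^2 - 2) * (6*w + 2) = -12*w^5 + 32*w^4 + 36*w^3 + 8*w^2 - 12*w - 4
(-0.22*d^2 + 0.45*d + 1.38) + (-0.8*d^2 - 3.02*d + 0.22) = -1.02*d^2 - 2.57*d + 1.6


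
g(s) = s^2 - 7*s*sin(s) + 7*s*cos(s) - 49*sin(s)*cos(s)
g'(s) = -7*s*sin(s) - 7*s*cos(s) + 2*s + 49*sin(s)^2 - 7*sin(s) - 49*cos(s)^2 + 7*cos(s)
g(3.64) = -17.52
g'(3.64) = 12.43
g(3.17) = -12.89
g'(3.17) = -26.57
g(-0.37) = 13.31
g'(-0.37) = -26.39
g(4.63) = 47.05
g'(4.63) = 98.96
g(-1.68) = -12.89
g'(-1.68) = 37.70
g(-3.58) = 64.98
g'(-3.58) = -59.86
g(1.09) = -22.14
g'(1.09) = 16.96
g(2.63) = 2.77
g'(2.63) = -22.74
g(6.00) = 101.21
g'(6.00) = -49.26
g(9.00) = 16.03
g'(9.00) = 7.82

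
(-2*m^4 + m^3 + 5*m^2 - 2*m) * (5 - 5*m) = 10*m^5 - 15*m^4 - 20*m^3 + 35*m^2 - 10*m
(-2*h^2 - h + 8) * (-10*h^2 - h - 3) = 20*h^4 + 12*h^3 - 73*h^2 - 5*h - 24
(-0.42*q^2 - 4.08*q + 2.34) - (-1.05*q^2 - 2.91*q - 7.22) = 0.63*q^2 - 1.17*q + 9.56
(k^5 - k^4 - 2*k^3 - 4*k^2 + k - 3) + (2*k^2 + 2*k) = k^5 - k^4 - 2*k^3 - 2*k^2 + 3*k - 3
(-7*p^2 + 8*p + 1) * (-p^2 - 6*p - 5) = 7*p^4 + 34*p^3 - 14*p^2 - 46*p - 5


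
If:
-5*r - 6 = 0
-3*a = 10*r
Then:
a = 4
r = -6/5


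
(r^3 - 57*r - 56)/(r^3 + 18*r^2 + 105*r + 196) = (r^2 - 7*r - 8)/(r^2 + 11*r + 28)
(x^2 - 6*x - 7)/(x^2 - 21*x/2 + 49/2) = 2*(x + 1)/(2*x - 7)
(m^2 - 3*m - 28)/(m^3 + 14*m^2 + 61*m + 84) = (m - 7)/(m^2 + 10*m + 21)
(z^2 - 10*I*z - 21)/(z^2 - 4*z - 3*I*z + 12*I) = (z - 7*I)/(z - 4)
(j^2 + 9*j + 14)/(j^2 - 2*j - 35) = (j^2 + 9*j + 14)/(j^2 - 2*j - 35)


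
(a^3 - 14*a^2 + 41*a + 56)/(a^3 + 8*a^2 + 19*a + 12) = (a^2 - 15*a + 56)/(a^2 + 7*a + 12)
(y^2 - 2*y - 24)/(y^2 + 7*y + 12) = (y - 6)/(y + 3)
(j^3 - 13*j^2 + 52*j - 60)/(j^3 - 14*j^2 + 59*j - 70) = (j - 6)/(j - 7)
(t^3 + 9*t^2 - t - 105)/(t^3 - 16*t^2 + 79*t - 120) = (t^2 + 12*t + 35)/(t^2 - 13*t + 40)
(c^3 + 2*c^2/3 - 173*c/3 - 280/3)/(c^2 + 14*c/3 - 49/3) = (3*c^2 - 19*c - 40)/(3*c - 7)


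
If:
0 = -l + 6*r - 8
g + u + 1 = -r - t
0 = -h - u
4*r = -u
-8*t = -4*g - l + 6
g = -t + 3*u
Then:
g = 3/5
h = 4/15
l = -38/5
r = 1/15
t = -7/5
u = -4/15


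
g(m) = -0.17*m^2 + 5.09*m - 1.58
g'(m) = 5.09 - 0.34*m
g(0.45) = 0.68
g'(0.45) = 4.94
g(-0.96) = -6.62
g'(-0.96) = 5.42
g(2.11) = 8.40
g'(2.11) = 4.37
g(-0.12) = -2.19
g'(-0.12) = 5.13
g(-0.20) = -2.60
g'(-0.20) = 5.16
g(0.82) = 2.48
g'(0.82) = 4.81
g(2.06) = 8.18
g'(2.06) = 4.39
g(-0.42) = -3.75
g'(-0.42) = 5.23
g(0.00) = -1.58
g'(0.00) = 5.09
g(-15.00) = -116.18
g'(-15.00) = 10.19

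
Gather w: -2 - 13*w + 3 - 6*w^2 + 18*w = -6*w^2 + 5*w + 1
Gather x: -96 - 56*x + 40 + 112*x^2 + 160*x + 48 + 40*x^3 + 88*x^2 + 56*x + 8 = 40*x^3 + 200*x^2 + 160*x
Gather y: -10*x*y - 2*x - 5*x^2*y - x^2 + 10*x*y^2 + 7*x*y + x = -x^2 + 10*x*y^2 - x + y*(-5*x^2 - 3*x)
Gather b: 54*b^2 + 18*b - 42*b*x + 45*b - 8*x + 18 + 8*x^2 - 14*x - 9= 54*b^2 + b*(63 - 42*x) + 8*x^2 - 22*x + 9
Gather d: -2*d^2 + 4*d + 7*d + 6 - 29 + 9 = -2*d^2 + 11*d - 14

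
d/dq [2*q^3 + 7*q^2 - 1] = 2*q*(3*q + 7)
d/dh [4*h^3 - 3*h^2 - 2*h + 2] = 12*h^2 - 6*h - 2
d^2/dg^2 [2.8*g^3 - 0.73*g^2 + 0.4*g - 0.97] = 16.8*g - 1.46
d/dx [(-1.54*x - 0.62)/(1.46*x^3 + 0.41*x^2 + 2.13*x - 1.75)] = (4.4968*x^3 + 3.347*x^2 + 0.5084*x + 4.0156)/(2.1316*x^6 + 1.1972*x^5 + 6.3877*x^4 - 3.3634*x^3 + 3.1019*x^2 - 7.455*x + 3.0625)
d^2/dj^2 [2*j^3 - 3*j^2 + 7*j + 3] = 12*j - 6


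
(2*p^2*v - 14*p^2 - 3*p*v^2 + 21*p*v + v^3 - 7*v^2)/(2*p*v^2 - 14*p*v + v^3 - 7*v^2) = (2*p^2 - 3*p*v + v^2)/(v*(2*p + v))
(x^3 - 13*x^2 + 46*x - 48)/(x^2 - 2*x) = x - 11 + 24/x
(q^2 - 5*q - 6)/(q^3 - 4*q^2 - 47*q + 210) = (q + 1)/(q^2 + 2*q - 35)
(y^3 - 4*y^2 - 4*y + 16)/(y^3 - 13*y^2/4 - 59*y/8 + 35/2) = 8*(y^2 - 4)/(8*y^2 + 6*y - 35)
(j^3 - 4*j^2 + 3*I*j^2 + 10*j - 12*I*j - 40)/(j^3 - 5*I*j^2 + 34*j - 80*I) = (j - 4)/(j - 8*I)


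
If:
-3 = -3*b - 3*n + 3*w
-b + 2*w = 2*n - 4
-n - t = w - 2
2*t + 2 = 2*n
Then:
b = -2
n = 2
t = 1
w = -1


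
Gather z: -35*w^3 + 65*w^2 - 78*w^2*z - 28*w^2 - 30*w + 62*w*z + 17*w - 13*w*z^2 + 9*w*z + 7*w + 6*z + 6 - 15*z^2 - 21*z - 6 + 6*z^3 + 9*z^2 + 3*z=-35*w^3 + 37*w^2 - 6*w + 6*z^3 + z^2*(-13*w - 6) + z*(-78*w^2 + 71*w - 12)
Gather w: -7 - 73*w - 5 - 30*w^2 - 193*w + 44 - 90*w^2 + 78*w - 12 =-120*w^2 - 188*w + 20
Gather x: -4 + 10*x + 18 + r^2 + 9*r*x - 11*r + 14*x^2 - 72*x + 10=r^2 - 11*r + 14*x^2 + x*(9*r - 62) + 24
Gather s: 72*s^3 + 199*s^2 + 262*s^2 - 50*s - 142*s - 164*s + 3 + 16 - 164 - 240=72*s^3 + 461*s^2 - 356*s - 385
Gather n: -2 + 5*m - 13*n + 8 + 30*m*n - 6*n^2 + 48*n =5*m - 6*n^2 + n*(30*m + 35) + 6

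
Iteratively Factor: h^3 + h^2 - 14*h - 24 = (h - 4)*(h^2 + 5*h + 6) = (h - 4)*(h + 3)*(h + 2)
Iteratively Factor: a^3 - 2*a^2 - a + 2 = (a - 2)*(a^2 - 1) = (a - 2)*(a - 1)*(a + 1)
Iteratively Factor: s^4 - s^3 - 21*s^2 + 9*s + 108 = (s - 3)*(s^3 + 2*s^2 - 15*s - 36) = (s - 3)*(s + 3)*(s^2 - s - 12) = (s - 4)*(s - 3)*(s + 3)*(s + 3)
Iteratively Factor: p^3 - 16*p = (p)*(p^2 - 16) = p*(p + 4)*(p - 4)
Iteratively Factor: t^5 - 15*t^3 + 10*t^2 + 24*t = (t - 3)*(t^4 + 3*t^3 - 6*t^2 - 8*t) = t*(t - 3)*(t^3 + 3*t^2 - 6*t - 8) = t*(t - 3)*(t + 4)*(t^2 - t - 2) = t*(t - 3)*(t - 2)*(t + 4)*(t + 1)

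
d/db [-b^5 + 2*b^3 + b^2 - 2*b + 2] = -5*b^4 + 6*b^2 + 2*b - 2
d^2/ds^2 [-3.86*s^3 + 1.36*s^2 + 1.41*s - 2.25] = 2.72 - 23.16*s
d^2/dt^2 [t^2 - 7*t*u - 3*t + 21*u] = 2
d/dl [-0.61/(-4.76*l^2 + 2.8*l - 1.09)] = (1.708 - 5.8072*l)/(4.76*l^2 - 2.8*l + 1.09)^2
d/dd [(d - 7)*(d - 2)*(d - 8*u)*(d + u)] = 4*d^3 - 21*d^2*u - 27*d^2 - 16*d*u^2 + 126*d*u + 28*d + 72*u^2 - 98*u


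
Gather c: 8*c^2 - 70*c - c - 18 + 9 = 8*c^2 - 71*c - 9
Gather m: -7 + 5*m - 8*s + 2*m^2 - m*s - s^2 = 2*m^2 + m*(5 - s) - s^2 - 8*s - 7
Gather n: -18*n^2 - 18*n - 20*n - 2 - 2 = -18*n^2 - 38*n - 4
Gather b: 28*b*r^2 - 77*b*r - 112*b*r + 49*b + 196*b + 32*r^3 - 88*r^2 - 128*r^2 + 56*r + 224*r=b*(28*r^2 - 189*r + 245) + 32*r^3 - 216*r^2 + 280*r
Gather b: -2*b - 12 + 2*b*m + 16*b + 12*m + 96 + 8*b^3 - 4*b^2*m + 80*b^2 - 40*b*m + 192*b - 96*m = 8*b^3 + b^2*(80 - 4*m) + b*(206 - 38*m) - 84*m + 84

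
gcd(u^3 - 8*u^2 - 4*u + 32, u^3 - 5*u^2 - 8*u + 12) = u + 2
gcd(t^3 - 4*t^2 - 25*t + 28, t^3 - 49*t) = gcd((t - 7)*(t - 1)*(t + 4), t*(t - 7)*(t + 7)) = t - 7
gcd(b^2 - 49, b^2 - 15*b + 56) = b - 7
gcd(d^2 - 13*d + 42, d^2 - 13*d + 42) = d^2 - 13*d + 42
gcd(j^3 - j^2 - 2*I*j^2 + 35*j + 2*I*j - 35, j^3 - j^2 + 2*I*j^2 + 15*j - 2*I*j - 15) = j^2 + j*(-1 + 5*I) - 5*I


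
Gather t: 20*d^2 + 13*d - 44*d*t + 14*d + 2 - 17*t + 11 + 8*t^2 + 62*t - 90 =20*d^2 + 27*d + 8*t^2 + t*(45 - 44*d) - 77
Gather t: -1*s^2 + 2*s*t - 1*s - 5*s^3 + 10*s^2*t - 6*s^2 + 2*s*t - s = -5*s^3 - 7*s^2 - 2*s + t*(10*s^2 + 4*s)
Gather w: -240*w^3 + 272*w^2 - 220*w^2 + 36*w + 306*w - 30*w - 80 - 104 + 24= -240*w^3 + 52*w^2 + 312*w - 160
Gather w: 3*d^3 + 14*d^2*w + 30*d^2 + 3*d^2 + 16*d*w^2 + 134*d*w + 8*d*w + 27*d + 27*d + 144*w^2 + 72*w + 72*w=3*d^3 + 33*d^2 + 54*d + w^2*(16*d + 144) + w*(14*d^2 + 142*d + 144)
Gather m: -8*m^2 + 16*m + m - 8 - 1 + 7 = -8*m^2 + 17*m - 2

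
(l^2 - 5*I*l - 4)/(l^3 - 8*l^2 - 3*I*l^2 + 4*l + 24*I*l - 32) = (l - I)/(l^2 + l*(-8 + I) - 8*I)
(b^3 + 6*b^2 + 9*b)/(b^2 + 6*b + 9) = b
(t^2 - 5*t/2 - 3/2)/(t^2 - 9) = (t + 1/2)/(t + 3)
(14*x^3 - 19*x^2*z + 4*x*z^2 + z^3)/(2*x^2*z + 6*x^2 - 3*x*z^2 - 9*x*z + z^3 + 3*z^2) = (7*x + z)/(z + 3)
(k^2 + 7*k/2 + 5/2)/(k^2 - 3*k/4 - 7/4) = 2*(2*k + 5)/(4*k - 7)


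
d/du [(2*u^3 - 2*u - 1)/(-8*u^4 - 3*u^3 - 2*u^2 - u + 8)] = (16*u^6 - 52*u^4 - 48*u^3 + 35*u^2 - 4*u - 17)/(64*u^8 + 48*u^7 + 41*u^6 + 28*u^5 - 118*u^4 - 44*u^3 - 31*u^2 - 16*u + 64)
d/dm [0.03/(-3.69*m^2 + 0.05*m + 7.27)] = (0.2214*m - 0.0015)/(-3.69*m^2 + 0.05*m + 7.27)^2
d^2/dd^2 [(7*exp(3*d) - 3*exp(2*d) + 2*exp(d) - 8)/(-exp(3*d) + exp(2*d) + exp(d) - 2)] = (-4*exp(7*d) - 40*exp(6*d) + 201*exp(5*d) - 179*exp(4*d) + 251*exp(3*d) - 414*exp(2*d) + 116*exp(d) + 8)*exp(d)/(exp(9*d) - 3*exp(8*d) + 11*exp(6*d) - 12*exp(5*d) - 9*exp(4*d) + 23*exp(3*d) - 6*exp(2*d) - 12*exp(d) + 8)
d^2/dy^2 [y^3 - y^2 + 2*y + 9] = 6*y - 2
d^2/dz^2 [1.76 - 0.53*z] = 0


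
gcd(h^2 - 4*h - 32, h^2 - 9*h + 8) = h - 8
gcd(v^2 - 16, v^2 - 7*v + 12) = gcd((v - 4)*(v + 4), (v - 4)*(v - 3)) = v - 4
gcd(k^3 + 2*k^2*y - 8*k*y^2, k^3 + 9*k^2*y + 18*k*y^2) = k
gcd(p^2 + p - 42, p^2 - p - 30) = p - 6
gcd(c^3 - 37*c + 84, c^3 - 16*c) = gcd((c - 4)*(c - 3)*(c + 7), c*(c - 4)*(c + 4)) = c - 4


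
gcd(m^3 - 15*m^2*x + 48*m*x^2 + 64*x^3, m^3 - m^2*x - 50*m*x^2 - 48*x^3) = -m^2 + 7*m*x + 8*x^2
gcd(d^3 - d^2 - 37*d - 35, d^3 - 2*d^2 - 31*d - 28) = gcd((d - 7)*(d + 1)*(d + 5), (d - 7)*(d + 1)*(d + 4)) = d^2 - 6*d - 7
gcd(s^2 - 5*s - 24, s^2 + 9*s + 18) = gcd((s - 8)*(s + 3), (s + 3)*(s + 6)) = s + 3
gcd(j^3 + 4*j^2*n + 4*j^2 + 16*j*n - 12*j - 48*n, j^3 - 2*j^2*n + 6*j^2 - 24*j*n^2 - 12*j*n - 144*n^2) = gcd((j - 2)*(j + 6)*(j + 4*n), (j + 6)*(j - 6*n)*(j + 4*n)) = j^2 + 4*j*n + 6*j + 24*n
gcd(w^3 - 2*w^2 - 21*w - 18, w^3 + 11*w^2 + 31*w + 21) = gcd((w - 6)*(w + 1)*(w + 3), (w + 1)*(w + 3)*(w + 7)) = w^2 + 4*w + 3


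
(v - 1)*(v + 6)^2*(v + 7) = v^4 + 18*v^3 + 101*v^2 + 132*v - 252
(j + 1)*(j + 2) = j^2 + 3*j + 2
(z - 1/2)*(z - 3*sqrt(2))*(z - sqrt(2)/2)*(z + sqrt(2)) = z^4 - 5*sqrt(2)*z^3/2 - z^3/2 - 4*z^2 + 5*sqrt(2)*z^2/4 + 2*z + 3*sqrt(2)*z - 3*sqrt(2)/2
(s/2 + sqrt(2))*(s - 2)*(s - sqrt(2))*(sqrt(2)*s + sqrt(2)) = sqrt(2)*s^4/2 - sqrt(2)*s^3/2 + s^3 - 3*sqrt(2)*s^2 - s^2 - 2*s + 2*sqrt(2)*s + 4*sqrt(2)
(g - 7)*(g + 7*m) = g^2 + 7*g*m - 7*g - 49*m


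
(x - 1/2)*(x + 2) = x^2 + 3*x/2 - 1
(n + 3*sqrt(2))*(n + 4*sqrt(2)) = n^2 + 7*sqrt(2)*n + 24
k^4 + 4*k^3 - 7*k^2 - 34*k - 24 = (k - 3)*(k + 1)*(k + 2)*(k + 4)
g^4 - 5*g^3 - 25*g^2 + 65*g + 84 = (g - 7)*(g - 3)*(g + 1)*(g + 4)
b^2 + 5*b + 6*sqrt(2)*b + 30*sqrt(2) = (b + 5)*(b + 6*sqrt(2))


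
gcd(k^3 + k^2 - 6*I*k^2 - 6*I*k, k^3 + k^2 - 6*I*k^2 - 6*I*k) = k^3 + k^2*(1 - 6*I) - 6*I*k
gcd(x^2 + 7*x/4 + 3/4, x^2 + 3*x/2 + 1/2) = x + 1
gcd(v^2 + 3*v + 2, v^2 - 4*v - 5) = v + 1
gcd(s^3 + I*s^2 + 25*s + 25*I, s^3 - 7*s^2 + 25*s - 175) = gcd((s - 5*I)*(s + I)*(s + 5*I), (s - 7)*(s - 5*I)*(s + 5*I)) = s^2 + 25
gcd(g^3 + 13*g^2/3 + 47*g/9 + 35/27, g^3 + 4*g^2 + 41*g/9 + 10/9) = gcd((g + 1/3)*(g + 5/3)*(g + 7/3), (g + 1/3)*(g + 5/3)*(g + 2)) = g^2 + 2*g + 5/9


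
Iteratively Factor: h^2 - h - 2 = (h - 2)*(h + 1)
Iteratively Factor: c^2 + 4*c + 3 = (c + 1)*(c + 3)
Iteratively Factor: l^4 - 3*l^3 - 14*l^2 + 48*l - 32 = (l - 2)*(l^3 - l^2 - 16*l + 16) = (l - 2)*(l - 1)*(l^2 - 16) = (l - 2)*(l - 1)*(l + 4)*(l - 4)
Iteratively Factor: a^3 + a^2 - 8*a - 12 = (a + 2)*(a^2 - a - 6) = (a + 2)^2*(a - 3)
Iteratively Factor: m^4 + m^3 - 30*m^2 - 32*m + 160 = (m + 4)*(m^3 - 3*m^2 - 18*m + 40) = (m - 2)*(m + 4)*(m^2 - m - 20) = (m - 5)*(m - 2)*(m + 4)*(m + 4)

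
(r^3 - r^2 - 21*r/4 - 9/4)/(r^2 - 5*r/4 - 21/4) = (4*r^2 + 8*r + 3)/(4*r + 7)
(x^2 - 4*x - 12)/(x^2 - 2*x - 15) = (-x^2 + 4*x + 12)/(-x^2 + 2*x + 15)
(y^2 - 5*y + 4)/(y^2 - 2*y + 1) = (y - 4)/(y - 1)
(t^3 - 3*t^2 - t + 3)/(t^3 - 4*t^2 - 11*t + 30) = (t^3 - 3*t^2 - t + 3)/(t^3 - 4*t^2 - 11*t + 30)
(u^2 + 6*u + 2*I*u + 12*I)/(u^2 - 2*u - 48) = (u + 2*I)/(u - 8)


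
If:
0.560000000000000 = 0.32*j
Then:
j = 1.75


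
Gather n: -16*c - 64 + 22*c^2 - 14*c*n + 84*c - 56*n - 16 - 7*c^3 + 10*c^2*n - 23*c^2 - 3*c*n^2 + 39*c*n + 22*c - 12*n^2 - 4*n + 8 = -7*c^3 - c^2 + 90*c + n^2*(-3*c - 12) + n*(10*c^2 + 25*c - 60) - 72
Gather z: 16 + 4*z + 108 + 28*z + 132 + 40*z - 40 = 72*z + 216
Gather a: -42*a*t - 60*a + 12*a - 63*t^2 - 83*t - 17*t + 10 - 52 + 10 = a*(-42*t - 48) - 63*t^2 - 100*t - 32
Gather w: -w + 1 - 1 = -w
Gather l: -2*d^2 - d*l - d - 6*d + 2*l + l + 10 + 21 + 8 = -2*d^2 - 7*d + l*(3 - d) + 39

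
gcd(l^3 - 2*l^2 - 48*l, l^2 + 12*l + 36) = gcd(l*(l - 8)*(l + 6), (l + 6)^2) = l + 6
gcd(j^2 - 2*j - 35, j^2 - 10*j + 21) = j - 7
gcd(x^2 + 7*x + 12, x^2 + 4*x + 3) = x + 3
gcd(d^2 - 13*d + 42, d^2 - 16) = 1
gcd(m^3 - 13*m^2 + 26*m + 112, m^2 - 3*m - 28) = m - 7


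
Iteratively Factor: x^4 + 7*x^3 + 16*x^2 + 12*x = (x + 2)*(x^3 + 5*x^2 + 6*x) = (x + 2)*(x + 3)*(x^2 + 2*x) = x*(x + 2)*(x + 3)*(x + 2)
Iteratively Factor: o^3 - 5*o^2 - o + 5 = (o + 1)*(o^2 - 6*o + 5) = (o - 1)*(o + 1)*(o - 5)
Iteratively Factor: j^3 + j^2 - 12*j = (j + 4)*(j^2 - 3*j) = j*(j + 4)*(j - 3)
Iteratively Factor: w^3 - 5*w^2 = (w)*(w^2 - 5*w) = w*(w - 5)*(w)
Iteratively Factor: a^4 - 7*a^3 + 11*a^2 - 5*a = (a)*(a^3 - 7*a^2 + 11*a - 5) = a*(a - 1)*(a^2 - 6*a + 5) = a*(a - 1)^2*(a - 5)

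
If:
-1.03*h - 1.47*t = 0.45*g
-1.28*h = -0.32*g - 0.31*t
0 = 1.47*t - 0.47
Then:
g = -0.78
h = -0.12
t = 0.32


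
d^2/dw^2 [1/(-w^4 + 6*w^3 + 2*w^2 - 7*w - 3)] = 2*(2*(3*w^2 - 9*w - 1)*(w^4 - 6*w^3 - 2*w^2 + 7*w + 3) - (4*w^3 - 18*w^2 - 4*w + 7)^2)/(w^4 - 6*w^3 - 2*w^2 + 7*w + 3)^3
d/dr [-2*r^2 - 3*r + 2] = -4*r - 3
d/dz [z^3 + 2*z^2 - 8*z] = 3*z^2 + 4*z - 8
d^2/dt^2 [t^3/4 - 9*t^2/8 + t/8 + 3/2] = 3*t/2 - 9/4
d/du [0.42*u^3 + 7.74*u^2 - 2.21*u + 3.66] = 1.26*u^2 + 15.48*u - 2.21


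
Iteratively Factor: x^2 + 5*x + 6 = (x + 3)*(x + 2)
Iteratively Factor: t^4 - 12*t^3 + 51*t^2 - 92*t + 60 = (t - 3)*(t^3 - 9*t^2 + 24*t - 20) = (t - 3)*(t - 2)*(t^2 - 7*t + 10) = (t - 5)*(t - 3)*(t - 2)*(t - 2)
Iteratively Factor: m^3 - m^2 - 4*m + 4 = (m - 1)*(m^2 - 4) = (m - 2)*(m - 1)*(m + 2)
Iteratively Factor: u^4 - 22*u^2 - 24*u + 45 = (u - 1)*(u^3 + u^2 - 21*u - 45) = (u - 1)*(u + 3)*(u^2 - 2*u - 15) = (u - 1)*(u + 3)^2*(u - 5)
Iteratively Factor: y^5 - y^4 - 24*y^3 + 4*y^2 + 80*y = (y + 4)*(y^4 - 5*y^3 - 4*y^2 + 20*y) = y*(y + 4)*(y^3 - 5*y^2 - 4*y + 20) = y*(y - 2)*(y + 4)*(y^2 - 3*y - 10) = y*(y - 5)*(y - 2)*(y + 4)*(y + 2)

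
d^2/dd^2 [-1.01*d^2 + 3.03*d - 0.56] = -2.02000000000000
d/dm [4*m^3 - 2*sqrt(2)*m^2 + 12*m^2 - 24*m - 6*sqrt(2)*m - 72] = 12*m^2 - 4*sqrt(2)*m + 24*m - 24 - 6*sqrt(2)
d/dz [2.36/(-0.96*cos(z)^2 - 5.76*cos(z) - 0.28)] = -(4.5312*cos(z) + 13.5936)*sin(z)/(0.96*cos(z)^2 + 5.76*cos(z) + 0.28)^2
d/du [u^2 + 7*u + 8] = 2*u + 7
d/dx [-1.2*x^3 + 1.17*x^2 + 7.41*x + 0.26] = -3.6*x^2 + 2.34*x + 7.41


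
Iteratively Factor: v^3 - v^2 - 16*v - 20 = (v - 5)*(v^2 + 4*v + 4) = (v - 5)*(v + 2)*(v + 2)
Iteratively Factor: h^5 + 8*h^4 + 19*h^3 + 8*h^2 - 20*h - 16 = (h - 1)*(h^4 + 9*h^3 + 28*h^2 + 36*h + 16) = (h - 1)*(h + 2)*(h^3 + 7*h^2 + 14*h + 8) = (h - 1)*(h + 1)*(h + 2)*(h^2 + 6*h + 8) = (h - 1)*(h + 1)*(h + 2)*(h + 4)*(h + 2)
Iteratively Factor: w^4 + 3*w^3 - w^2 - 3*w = (w + 1)*(w^3 + 2*w^2 - 3*w) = w*(w + 1)*(w^2 + 2*w - 3) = w*(w - 1)*(w + 1)*(w + 3)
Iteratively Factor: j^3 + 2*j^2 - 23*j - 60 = (j + 3)*(j^2 - j - 20) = (j - 5)*(j + 3)*(j + 4)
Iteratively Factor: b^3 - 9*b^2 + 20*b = (b)*(b^2 - 9*b + 20) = b*(b - 5)*(b - 4)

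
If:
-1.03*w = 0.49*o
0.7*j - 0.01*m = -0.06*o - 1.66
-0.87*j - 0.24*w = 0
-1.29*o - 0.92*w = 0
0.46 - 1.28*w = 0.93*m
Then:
No Solution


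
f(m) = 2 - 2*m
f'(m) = -2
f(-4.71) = 11.42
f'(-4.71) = -2.00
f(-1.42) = 4.84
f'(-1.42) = -2.00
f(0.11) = 1.78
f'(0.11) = -2.00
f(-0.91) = 3.82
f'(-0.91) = -2.00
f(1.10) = -0.20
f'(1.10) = -2.00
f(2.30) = -2.60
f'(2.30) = -2.00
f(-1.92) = 5.84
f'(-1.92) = -2.00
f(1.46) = -0.92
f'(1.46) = -2.00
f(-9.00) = 20.00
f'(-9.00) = -2.00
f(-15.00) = 32.00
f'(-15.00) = -2.00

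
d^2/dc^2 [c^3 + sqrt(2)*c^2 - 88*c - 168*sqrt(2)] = 6*c + 2*sqrt(2)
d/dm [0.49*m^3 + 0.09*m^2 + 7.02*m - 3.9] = 1.47*m^2 + 0.18*m + 7.02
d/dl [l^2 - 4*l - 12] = 2*l - 4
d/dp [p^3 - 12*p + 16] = 3*p^2 - 12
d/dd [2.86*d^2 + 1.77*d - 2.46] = 5.72*d + 1.77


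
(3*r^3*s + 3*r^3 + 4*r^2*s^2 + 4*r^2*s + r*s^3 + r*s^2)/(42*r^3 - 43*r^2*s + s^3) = r*(3*r^2*s + 3*r^2 + 4*r*s^2 + 4*r*s + s^3 + s^2)/(42*r^3 - 43*r^2*s + s^3)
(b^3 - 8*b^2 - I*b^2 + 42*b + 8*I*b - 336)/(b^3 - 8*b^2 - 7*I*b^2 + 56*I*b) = (b + 6*I)/b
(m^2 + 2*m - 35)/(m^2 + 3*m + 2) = (m^2 + 2*m - 35)/(m^2 + 3*m + 2)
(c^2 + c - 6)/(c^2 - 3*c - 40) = (-c^2 - c + 6)/(-c^2 + 3*c + 40)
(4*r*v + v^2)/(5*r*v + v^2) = (4*r + v)/(5*r + v)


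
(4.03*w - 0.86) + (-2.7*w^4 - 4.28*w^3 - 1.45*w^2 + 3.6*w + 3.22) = -2.7*w^4 - 4.28*w^3 - 1.45*w^2 + 7.63*w + 2.36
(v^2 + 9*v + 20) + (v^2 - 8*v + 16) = 2*v^2 + v + 36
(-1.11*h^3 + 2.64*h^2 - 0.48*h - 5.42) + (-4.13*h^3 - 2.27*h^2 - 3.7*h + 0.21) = -5.24*h^3 + 0.37*h^2 - 4.18*h - 5.21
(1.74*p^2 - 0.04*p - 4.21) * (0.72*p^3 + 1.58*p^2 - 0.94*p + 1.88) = 1.2528*p^5 + 2.7204*p^4 - 4.73*p^3 - 3.343*p^2 + 3.8822*p - 7.9148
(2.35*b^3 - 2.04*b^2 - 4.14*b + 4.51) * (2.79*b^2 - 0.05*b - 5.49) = 6.5565*b^5 - 5.8091*b^4 - 24.3501*b^3 + 23.9895*b^2 + 22.5031*b - 24.7599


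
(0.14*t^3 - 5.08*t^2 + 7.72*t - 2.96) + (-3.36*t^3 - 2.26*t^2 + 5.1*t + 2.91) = -3.22*t^3 - 7.34*t^2 + 12.82*t - 0.0499999999999998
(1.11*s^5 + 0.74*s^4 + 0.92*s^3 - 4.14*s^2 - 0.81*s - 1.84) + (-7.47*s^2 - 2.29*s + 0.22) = 1.11*s^5 + 0.74*s^4 + 0.92*s^3 - 11.61*s^2 - 3.1*s - 1.62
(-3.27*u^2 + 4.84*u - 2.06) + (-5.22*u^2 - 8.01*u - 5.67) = -8.49*u^2 - 3.17*u - 7.73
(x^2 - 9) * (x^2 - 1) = x^4 - 10*x^2 + 9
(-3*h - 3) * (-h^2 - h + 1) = 3*h^3 + 6*h^2 - 3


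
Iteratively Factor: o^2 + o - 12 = (o - 3)*(o + 4)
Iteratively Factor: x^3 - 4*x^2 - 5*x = (x + 1)*(x^2 - 5*x) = x*(x + 1)*(x - 5)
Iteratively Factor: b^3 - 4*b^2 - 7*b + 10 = (b - 5)*(b^2 + b - 2) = (b - 5)*(b + 2)*(b - 1)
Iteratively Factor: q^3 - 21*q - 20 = (q + 1)*(q^2 - q - 20) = (q + 1)*(q + 4)*(q - 5)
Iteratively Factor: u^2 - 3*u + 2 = (u - 1)*(u - 2)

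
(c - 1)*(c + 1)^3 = c^4 + 2*c^3 - 2*c - 1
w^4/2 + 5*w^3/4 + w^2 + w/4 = w*(w/2 + 1/2)*(w + 1/2)*(w + 1)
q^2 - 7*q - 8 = (q - 8)*(q + 1)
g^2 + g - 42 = (g - 6)*(g + 7)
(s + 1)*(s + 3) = s^2 + 4*s + 3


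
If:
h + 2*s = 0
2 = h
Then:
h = 2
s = -1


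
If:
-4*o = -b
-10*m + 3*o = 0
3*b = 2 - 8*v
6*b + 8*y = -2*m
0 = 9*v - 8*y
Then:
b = -30/37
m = -9/148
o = -15/74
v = 41/74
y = 369/592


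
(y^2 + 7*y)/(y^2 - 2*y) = (y + 7)/(y - 2)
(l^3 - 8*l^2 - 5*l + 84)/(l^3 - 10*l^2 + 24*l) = (l^2 - 4*l - 21)/(l*(l - 6))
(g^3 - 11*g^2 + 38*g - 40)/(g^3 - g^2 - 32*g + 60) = (g - 4)/(g + 6)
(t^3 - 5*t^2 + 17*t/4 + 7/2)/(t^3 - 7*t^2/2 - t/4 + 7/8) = 2*(t - 2)/(2*t - 1)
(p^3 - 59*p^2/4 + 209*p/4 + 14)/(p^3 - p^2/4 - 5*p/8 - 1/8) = 2*(p^2 - 15*p + 56)/(2*p^2 - p - 1)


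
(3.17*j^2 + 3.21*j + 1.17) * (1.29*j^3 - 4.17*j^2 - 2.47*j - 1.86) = 4.0893*j^5 - 9.078*j^4 - 19.7063*j^3 - 18.7038*j^2 - 8.8605*j - 2.1762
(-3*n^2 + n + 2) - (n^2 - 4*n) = -4*n^2 + 5*n + 2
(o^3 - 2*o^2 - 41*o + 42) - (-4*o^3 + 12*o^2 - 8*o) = 5*o^3 - 14*o^2 - 33*o + 42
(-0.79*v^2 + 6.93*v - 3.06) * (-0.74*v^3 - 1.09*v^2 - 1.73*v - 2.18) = 0.5846*v^5 - 4.2671*v^4 - 3.9226*v^3 - 6.9313*v^2 - 9.8136*v + 6.6708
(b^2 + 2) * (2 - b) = -b^3 + 2*b^2 - 2*b + 4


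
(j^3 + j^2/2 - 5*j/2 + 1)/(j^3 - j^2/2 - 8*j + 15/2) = (2*j^2 + 3*j - 2)/(2*j^2 + j - 15)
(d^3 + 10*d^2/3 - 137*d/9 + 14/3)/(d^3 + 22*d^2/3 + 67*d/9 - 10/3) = (3*d - 7)/(3*d + 5)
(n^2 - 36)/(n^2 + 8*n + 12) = (n - 6)/(n + 2)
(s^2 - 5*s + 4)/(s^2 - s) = (s - 4)/s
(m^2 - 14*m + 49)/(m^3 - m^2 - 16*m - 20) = (-m^2 + 14*m - 49)/(-m^3 + m^2 + 16*m + 20)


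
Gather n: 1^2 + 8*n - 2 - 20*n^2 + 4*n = -20*n^2 + 12*n - 1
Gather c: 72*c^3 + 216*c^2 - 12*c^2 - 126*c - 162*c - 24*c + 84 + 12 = 72*c^3 + 204*c^2 - 312*c + 96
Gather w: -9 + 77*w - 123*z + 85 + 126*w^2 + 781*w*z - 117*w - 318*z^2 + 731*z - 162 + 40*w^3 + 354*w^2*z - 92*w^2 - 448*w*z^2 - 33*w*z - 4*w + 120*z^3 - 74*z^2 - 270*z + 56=40*w^3 + w^2*(354*z + 34) + w*(-448*z^2 + 748*z - 44) + 120*z^3 - 392*z^2 + 338*z - 30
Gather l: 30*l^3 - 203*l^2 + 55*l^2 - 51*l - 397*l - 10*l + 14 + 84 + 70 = 30*l^3 - 148*l^2 - 458*l + 168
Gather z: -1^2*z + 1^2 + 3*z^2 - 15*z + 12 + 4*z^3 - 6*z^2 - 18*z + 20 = 4*z^3 - 3*z^2 - 34*z + 33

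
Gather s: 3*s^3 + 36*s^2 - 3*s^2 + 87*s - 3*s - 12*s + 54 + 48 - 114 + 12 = 3*s^3 + 33*s^2 + 72*s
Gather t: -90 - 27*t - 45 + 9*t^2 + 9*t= 9*t^2 - 18*t - 135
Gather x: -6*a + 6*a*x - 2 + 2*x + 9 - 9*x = -6*a + x*(6*a - 7) + 7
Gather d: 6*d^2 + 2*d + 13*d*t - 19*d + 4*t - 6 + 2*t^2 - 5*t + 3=6*d^2 + d*(13*t - 17) + 2*t^2 - t - 3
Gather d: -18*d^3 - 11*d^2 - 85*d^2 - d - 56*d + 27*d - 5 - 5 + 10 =-18*d^3 - 96*d^2 - 30*d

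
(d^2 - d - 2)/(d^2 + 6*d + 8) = (d^2 - d - 2)/(d^2 + 6*d + 8)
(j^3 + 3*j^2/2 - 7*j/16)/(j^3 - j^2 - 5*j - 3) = j*(-16*j^2 - 24*j + 7)/(16*(-j^3 + j^2 + 5*j + 3))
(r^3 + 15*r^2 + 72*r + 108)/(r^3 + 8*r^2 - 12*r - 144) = (r + 3)/(r - 4)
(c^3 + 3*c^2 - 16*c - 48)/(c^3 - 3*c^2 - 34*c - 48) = (c^2 - 16)/(c^2 - 6*c - 16)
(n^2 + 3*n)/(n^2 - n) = (n + 3)/(n - 1)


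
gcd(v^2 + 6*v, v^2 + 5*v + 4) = 1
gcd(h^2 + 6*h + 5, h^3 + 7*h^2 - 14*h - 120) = h + 5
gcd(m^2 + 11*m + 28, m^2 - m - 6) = 1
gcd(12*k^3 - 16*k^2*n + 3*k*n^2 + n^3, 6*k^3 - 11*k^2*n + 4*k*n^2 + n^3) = 6*k^2 - 5*k*n - n^2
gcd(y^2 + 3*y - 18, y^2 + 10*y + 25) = 1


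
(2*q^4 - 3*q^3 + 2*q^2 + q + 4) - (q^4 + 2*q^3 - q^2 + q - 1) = q^4 - 5*q^3 + 3*q^2 + 5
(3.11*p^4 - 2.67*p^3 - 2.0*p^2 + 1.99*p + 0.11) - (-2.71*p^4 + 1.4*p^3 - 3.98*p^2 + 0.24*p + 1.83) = 5.82*p^4 - 4.07*p^3 + 1.98*p^2 + 1.75*p - 1.72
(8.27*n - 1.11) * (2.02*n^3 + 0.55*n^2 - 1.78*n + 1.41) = 16.7054*n^4 + 2.3063*n^3 - 15.3311*n^2 + 13.6365*n - 1.5651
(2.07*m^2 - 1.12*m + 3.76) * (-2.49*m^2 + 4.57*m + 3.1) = -5.1543*m^4 + 12.2487*m^3 - 8.0638*m^2 + 13.7112*m + 11.656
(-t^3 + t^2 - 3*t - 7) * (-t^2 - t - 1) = t^5 + 3*t^3 + 9*t^2 + 10*t + 7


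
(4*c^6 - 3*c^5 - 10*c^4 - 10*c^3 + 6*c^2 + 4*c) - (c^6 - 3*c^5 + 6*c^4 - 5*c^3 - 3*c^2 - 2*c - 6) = 3*c^6 - 16*c^4 - 5*c^3 + 9*c^2 + 6*c + 6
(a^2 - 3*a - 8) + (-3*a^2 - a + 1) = -2*a^2 - 4*a - 7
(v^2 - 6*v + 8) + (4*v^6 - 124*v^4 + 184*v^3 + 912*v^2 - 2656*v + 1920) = 4*v^6 - 124*v^4 + 184*v^3 + 913*v^2 - 2662*v + 1928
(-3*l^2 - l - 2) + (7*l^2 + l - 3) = 4*l^2 - 5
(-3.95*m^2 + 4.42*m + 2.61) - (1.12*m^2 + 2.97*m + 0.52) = -5.07*m^2 + 1.45*m + 2.09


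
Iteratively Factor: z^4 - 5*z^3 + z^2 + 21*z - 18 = (z + 2)*(z^3 - 7*z^2 + 15*z - 9) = (z - 3)*(z + 2)*(z^2 - 4*z + 3) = (z - 3)*(z - 1)*(z + 2)*(z - 3)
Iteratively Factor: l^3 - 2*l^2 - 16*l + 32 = (l + 4)*(l^2 - 6*l + 8) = (l - 4)*(l + 4)*(l - 2)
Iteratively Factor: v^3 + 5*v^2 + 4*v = (v + 1)*(v^2 + 4*v) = v*(v + 1)*(v + 4)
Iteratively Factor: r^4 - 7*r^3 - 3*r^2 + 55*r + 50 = (r - 5)*(r^3 - 2*r^2 - 13*r - 10) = (r - 5)*(r + 2)*(r^2 - 4*r - 5) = (r - 5)*(r + 1)*(r + 2)*(r - 5)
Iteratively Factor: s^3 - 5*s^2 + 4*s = (s - 1)*(s^2 - 4*s) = s*(s - 1)*(s - 4)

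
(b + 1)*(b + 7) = b^2 + 8*b + 7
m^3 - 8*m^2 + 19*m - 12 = (m - 4)*(m - 3)*(m - 1)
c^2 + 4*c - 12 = (c - 2)*(c + 6)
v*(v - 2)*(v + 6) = v^3 + 4*v^2 - 12*v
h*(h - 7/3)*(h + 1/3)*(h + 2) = h^4 - 43*h^2/9 - 14*h/9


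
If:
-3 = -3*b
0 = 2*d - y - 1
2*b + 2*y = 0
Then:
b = 1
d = 0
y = -1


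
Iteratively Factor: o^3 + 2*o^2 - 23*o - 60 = (o - 5)*(o^2 + 7*o + 12) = (o - 5)*(o + 4)*(o + 3)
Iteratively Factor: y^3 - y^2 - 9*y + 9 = (y - 1)*(y^2 - 9) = (y - 1)*(y + 3)*(y - 3)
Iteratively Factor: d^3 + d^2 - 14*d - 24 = (d - 4)*(d^2 + 5*d + 6) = (d - 4)*(d + 2)*(d + 3)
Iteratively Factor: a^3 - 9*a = (a)*(a^2 - 9) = a*(a + 3)*(a - 3)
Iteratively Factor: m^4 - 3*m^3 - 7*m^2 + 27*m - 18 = (m - 1)*(m^3 - 2*m^2 - 9*m + 18) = (m - 3)*(m - 1)*(m^2 + m - 6) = (m - 3)*(m - 1)*(m + 3)*(m - 2)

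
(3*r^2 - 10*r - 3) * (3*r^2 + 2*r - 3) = 9*r^4 - 24*r^3 - 38*r^2 + 24*r + 9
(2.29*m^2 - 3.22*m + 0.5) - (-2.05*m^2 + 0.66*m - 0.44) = 4.34*m^2 - 3.88*m + 0.94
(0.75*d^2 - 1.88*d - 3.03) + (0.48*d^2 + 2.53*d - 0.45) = 1.23*d^2 + 0.65*d - 3.48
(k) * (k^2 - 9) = k^3 - 9*k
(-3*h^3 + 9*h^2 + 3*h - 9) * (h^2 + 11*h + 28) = -3*h^5 - 24*h^4 + 18*h^3 + 276*h^2 - 15*h - 252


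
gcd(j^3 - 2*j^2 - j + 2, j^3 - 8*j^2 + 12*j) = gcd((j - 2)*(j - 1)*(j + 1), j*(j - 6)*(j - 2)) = j - 2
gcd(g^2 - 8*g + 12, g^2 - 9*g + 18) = g - 6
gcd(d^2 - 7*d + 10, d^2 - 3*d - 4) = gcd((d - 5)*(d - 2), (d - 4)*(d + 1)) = 1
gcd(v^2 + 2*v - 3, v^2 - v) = v - 1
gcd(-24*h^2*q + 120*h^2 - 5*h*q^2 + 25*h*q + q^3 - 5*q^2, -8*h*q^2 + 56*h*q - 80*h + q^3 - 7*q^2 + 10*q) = -8*h*q + 40*h + q^2 - 5*q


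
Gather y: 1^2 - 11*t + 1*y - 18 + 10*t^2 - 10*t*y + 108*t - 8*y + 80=10*t^2 + 97*t + y*(-10*t - 7) + 63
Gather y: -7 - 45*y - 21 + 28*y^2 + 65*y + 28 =28*y^2 + 20*y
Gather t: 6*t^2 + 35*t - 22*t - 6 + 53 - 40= 6*t^2 + 13*t + 7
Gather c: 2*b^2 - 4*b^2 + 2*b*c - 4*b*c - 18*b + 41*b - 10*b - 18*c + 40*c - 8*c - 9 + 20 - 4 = -2*b^2 + 13*b + c*(14 - 2*b) + 7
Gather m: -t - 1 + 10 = 9 - t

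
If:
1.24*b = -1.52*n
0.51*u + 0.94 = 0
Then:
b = -1.2258064516129*n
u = -1.84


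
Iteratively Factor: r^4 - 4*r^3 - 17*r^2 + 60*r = (r + 4)*(r^3 - 8*r^2 + 15*r) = r*(r + 4)*(r^2 - 8*r + 15) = r*(r - 5)*(r + 4)*(r - 3)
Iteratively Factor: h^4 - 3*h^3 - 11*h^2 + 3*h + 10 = (h - 5)*(h^3 + 2*h^2 - h - 2) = (h - 5)*(h + 2)*(h^2 - 1) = (h - 5)*(h + 1)*(h + 2)*(h - 1)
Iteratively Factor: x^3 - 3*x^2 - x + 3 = (x - 1)*(x^2 - 2*x - 3) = (x - 3)*(x - 1)*(x + 1)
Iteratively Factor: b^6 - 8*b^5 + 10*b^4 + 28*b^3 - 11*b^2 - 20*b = (b)*(b^5 - 8*b^4 + 10*b^3 + 28*b^2 - 11*b - 20) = b*(b + 1)*(b^4 - 9*b^3 + 19*b^2 + 9*b - 20) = b*(b - 4)*(b + 1)*(b^3 - 5*b^2 - b + 5) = b*(b - 4)*(b - 1)*(b + 1)*(b^2 - 4*b - 5) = b*(b - 5)*(b - 4)*(b - 1)*(b + 1)*(b + 1)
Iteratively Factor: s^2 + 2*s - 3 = (s + 3)*(s - 1)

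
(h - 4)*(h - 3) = h^2 - 7*h + 12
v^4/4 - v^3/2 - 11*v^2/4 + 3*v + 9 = (v/4 + 1/2)*(v - 3)^2*(v + 2)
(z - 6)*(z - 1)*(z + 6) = z^3 - z^2 - 36*z + 36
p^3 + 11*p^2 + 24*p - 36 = (p - 1)*(p + 6)^2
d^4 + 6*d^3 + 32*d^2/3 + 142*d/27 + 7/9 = (d + 1/3)^2*(d + 7/3)*(d + 3)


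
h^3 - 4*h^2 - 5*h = h*(h - 5)*(h + 1)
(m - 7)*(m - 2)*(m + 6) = m^3 - 3*m^2 - 40*m + 84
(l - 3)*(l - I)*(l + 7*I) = l^3 - 3*l^2 + 6*I*l^2 + 7*l - 18*I*l - 21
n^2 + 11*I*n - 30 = (n + 5*I)*(n + 6*I)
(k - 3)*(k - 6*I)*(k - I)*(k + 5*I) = k^4 - 3*k^3 - 2*I*k^3 + 29*k^2 + 6*I*k^2 - 87*k - 30*I*k + 90*I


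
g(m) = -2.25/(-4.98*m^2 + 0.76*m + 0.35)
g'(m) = -2.25*(9.96*m - 0.76)/(-4.98*m^2 + 0.76*m + 0.35)^2 = (1.71 - 22.41*m)/(-4.98*m^2 + 0.76*m + 0.35)^2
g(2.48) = 0.08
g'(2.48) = -0.07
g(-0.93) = 0.48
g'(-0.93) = 1.04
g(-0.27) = 10.31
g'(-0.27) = 162.94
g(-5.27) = 0.02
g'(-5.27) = 0.01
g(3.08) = 0.05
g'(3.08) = -0.03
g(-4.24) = 0.02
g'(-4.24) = 0.01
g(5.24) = 0.02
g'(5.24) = -0.01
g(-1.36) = 0.23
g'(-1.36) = 0.33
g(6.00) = 0.01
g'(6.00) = -0.00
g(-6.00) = 0.01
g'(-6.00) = 0.00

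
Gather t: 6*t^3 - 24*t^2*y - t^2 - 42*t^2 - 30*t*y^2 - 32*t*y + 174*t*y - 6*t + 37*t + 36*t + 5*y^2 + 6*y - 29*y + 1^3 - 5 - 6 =6*t^3 + t^2*(-24*y - 43) + t*(-30*y^2 + 142*y + 67) + 5*y^2 - 23*y - 10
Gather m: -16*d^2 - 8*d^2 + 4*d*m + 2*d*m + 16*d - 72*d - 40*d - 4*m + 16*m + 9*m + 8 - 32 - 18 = -24*d^2 - 96*d + m*(6*d + 21) - 42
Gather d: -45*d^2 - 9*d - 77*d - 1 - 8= -45*d^2 - 86*d - 9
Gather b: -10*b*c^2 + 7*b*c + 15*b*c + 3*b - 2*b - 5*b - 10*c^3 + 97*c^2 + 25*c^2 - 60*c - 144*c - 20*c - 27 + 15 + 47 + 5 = b*(-10*c^2 + 22*c - 4) - 10*c^3 + 122*c^2 - 224*c + 40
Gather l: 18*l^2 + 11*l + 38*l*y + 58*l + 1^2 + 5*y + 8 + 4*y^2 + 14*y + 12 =18*l^2 + l*(38*y + 69) + 4*y^2 + 19*y + 21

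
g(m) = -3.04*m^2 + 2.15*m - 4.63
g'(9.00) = -52.57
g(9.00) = -231.52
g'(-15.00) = 93.35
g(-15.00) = -720.88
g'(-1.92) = 13.82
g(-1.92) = -19.96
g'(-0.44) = 4.83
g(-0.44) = -6.16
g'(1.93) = -9.58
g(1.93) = -11.80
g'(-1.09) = 8.78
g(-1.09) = -10.59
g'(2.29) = -11.77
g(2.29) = -15.65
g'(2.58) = -13.54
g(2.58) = -19.32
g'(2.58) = -13.54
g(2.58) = -19.32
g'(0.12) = 1.42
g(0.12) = -4.42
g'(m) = 2.15 - 6.08*m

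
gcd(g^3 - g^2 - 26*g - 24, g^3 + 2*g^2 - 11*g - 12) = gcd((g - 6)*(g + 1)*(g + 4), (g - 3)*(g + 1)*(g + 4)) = g^2 + 5*g + 4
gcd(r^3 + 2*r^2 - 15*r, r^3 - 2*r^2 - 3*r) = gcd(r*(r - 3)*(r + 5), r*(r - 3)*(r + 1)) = r^2 - 3*r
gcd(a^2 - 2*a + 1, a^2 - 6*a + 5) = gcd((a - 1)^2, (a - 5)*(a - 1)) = a - 1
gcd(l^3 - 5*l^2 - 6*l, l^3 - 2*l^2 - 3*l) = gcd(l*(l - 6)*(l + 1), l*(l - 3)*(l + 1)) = l^2 + l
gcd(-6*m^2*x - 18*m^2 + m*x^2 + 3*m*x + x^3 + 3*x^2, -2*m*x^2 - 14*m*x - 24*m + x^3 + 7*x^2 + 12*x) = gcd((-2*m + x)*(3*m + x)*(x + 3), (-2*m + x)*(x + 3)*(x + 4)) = -2*m*x - 6*m + x^2 + 3*x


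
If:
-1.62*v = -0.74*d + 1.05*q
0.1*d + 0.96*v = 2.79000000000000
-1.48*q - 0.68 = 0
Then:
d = 4.65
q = -0.46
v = 2.42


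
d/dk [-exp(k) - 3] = -exp(k)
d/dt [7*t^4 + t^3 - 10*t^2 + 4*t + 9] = 28*t^3 + 3*t^2 - 20*t + 4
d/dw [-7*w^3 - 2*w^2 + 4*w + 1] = -21*w^2 - 4*w + 4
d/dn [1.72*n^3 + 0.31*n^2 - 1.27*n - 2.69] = 5.16*n^2 + 0.62*n - 1.27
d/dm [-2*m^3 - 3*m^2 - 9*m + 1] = -6*m^2 - 6*m - 9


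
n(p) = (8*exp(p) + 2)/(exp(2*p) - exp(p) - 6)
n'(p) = (8*exp(p) + 2)*(-2*exp(2*p) + exp(p))/(exp(2*p) - exp(p) - 6)^2 + 8*exp(p)/(exp(2*p) - exp(p) - 6)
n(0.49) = -3.03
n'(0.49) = -4.88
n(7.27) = 0.01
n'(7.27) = -0.01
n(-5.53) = -0.34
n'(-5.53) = -0.01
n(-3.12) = -0.39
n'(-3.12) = -0.06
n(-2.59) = -0.43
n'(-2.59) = -0.09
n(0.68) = -4.36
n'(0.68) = -10.10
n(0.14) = -1.92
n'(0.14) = -2.07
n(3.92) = 0.16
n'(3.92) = -0.17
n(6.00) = 0.02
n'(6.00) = -0.02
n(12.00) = 0.00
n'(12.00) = 0.00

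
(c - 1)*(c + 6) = c^2 + 5*c - 6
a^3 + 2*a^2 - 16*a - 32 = (a - 4)*(a + 2)*(a + 4)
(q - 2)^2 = q^2 - 4*q + 4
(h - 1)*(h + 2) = h^2 + h - 2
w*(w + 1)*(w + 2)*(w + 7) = w^4 + 10*w^3 + 23*w^2 + 14*w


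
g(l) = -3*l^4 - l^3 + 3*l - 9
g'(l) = -12*l^3 - 3*l^2 + 3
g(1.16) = -12.51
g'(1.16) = -19.77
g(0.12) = -8.64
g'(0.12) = 2.94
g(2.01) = -60.06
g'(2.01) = -106.57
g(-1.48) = -24.59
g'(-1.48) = 35.33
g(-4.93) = -1676.15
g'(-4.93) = 1367.96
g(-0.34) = -10.02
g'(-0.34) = 3.12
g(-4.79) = -1492.76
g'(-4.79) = 1252.99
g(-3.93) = -675.73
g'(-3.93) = 685.05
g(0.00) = -9.00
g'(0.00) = 3.00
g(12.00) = -63909.00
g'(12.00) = -21165.00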